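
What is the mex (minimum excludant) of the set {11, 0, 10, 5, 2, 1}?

The values 0, 1, 2 are all present; 3 is the first non-negative integer missing from the set.

3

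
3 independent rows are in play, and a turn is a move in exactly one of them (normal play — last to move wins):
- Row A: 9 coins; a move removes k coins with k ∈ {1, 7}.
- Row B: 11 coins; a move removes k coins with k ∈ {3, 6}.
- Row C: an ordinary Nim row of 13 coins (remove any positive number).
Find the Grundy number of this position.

12

Build the Grundy sequence for row A with g(k) = mex{g(k−s) : s ∈ {1, 7}, s ≤ k}:
k:     0  1  2  3  4  5  6  7  8  9
g(k):  0  1  0  1  0  1  0  1  0  1
So g(9) = 1.
For row B, compute g(0), g(1), … with moves {3, 6}:
k:     0  1  2  3  4  5  6  7  8  9 10 11
g(k):  0  0  0  1  1  1  2  2  2  0  0  0
So g(11) = 0.
Row C is a plain Nim row of size 13, so its Grundy value is 13.
The value of a disjunctive sum is the nim-sum of the parts.
Combined value = 1 XOR 0 XOR 13 = 12.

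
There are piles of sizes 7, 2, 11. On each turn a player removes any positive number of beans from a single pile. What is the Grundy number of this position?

14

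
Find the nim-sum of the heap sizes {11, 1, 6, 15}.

Nim-sum: 11 ⊕ 1 ⊕ 6 ⊕ 15 = 3.

3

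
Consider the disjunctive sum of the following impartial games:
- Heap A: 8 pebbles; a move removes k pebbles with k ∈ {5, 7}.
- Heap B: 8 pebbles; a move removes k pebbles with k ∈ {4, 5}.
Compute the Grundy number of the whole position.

3

For heap A, compute g(0), g(1), … with moves {5, 7}:
k:     0  1  2  3  4  5  6  7  8
g(k):  0  0  0  0  0  1  1  1  1
So g(8) = 1.
Build the Grundy sequence for heap B with g(k) = mex{g(k−s) : s ∈ {4, 5}, s ≤ k}:
g(0) = mex{} = 0
g(1) = mex{} = 0
g(2) = mex{} = 0
g(3) = mex{} = 0
g(4) = mex{0} = 1
g(5) = mex{0} = 1
g(6) = mex{0} = 1
g(7) = mex{0} = 1
g(8) = mex{0,1} = 2
So g(8) = 2.
By the Sprague-Grundy theorem, the Grundy value of a sum of independent games is the XOR of the component values.
Combined value = 1 XOR 2 = 3.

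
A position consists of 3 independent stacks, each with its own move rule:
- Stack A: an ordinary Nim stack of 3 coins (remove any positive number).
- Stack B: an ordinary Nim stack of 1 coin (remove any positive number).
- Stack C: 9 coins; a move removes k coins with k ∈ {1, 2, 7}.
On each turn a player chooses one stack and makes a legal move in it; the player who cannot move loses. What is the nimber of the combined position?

2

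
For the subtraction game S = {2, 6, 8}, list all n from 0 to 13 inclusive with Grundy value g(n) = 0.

0, 1, 4, 5

Grundy values for subtraction set {2, 6, 8}:
k:     0  1  2  3  4  5  6  7  8  9 10 11 12 13
g(k):  0  0  1  1  0  0  1  1  2  2  3  3  2  2
The P-positions (g = 0) in 0..13 are 0, 1, 4, 5.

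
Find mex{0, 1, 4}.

The values 0, 1 are all present; 2 is the first non-negative integer missing from the set.

2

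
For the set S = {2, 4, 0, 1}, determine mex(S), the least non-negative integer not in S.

The values 0, 1, 2 are all present; 3 is the first non-negative integer missing from the set.

3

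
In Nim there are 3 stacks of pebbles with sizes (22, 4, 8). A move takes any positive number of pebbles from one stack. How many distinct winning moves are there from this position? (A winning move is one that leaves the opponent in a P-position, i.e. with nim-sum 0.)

Compute the nim-sum pairwise:
22 XOR 4 = 18
18 XOR 8 = 26
The overall nim-sum is X = 26. A stack of size p has a winning move iff p XOR X < p (reduce it to p XOR X).
  22: 22 XOR 26 = 12 < 22 — winning move (to 12).
  4: 4 XOR 26 = 30 ≥ 4 — no move.
  8: 8 XOR 26 = 18 ≥ 8 — no move.
That gives 1 winning move.

1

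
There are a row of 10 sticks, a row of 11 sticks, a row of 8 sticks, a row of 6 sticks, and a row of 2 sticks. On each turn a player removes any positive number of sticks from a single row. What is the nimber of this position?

Compute the nim-sum pairwise:
10 ^ 11 = 1
1 ^ 8 = 9
9 ^ 6 = 15
15 ^ 2 = 13

13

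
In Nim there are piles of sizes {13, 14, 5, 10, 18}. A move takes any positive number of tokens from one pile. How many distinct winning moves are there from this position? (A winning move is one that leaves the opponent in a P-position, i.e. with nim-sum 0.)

Write each in binary and XOR column by column:
  01101  (13)
  01110  (14)
  00101  (5)
  01010  (10)
  10010  (18)
  -----
  11110  (30)
The overall nim-sum is X = 30. A pile of size p has a winning move iff p XOR X < p (reduce it to p XOR X).
  13: 13 XOR 30 = 19 ≥ 13 — no move.
  14: 14 XOR 30 = 16 ≥ 14 — no move.
  5: 5 XOR 30 = 27 ≥ 5 — no move.
  10: 10 XOR 30 = 20 ≥ 10 — no move.
  18: 18 XOR 30 = 12 < 18 — winning move (to 12).
That gives 1 winning move.

1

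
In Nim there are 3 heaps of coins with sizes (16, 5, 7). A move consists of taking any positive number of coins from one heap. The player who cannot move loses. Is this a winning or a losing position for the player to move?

Winning position

In binary:
  10000  (16)
  00101  (5)
  00111  (7)
  -----
  10010  (18)
The nim-sum is 18 ≠ 0, so this is an N-position: the player to move can win.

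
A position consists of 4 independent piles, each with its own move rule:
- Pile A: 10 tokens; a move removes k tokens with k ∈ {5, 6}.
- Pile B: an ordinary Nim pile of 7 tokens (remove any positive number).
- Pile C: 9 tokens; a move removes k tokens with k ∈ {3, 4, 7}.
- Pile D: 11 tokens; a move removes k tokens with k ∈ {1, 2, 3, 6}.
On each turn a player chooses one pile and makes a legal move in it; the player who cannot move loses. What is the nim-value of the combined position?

For pile A, compute g(0), g(1), … with moves {5, 6}:
g(0) = mex{} = 0
g(1) = mex{} = 0
g(2) = mex{} = 0
g(3) = mex{} = 0
g(4) = mex{} = 0
g(5) = mex{0} = 1
g(6) = mex{0} = 1
g(7) = mex{0} = 1
g(8) = mex{0} = 1
g(9) = mex{0} = 1
g(10) = mex{0,1} = 2
So g(10) = 2.
Pile B is a plain Nim pile of size 7, so its Grundy value is 7.
Grundy values for pile C (subtraction set {3, 4, 7}):
g(0) = mex{} = 0
g(1) = mex{} = 0
g(2) = mex{} = 0
g(3) = mex{0} = 1
g(4) = mex{0} = 1
g(5) = mex{0} = 1
g(6) = mex{0,1} = 2
g(7) = mex{0,1} = 2
g(8) = mex{0,1} = 2
g(9) = mex{0,1,2} = 3
So g(9) = 3.
Build the Grundy sequence for pile D with g(k) = mex{g(k−s) : s ∈ {1, 2, 3, 6}, s ≤ k}:
k:     0  1  2  3  4  5  6  7  8  9 10 11
g(k):  0  1  2  3  0  1  2  3  0  1  2  3
So g(11) = 3.
The value of a disjunctive sum is the nim-sum of the parts.
Combined value = 2 ⊕ 7 ⊕ 3 ⊕ 3 = 5.

5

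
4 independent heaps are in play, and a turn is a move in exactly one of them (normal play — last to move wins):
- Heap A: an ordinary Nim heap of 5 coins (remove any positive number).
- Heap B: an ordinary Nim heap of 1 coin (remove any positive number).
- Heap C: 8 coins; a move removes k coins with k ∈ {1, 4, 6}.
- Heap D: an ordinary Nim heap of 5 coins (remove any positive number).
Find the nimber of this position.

0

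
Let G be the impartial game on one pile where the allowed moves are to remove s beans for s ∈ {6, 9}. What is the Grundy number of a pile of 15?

0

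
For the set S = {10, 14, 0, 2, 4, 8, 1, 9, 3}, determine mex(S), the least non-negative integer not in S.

5

The values 0, 1, 2, 3, 4 are all present; 5 is the first non-negative integer missing from the set.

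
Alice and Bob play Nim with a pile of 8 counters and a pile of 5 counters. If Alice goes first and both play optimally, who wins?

Alice wins

Nim-sum: 8 XOR 5 = 13.
The nim-sum is 13 ≠ 0, so this is an N-position: the player to move can win; Alice has a winning move.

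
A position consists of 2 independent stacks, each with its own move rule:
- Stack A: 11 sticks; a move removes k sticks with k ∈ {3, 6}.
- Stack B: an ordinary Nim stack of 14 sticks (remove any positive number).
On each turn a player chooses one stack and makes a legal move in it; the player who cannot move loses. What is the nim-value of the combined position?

Grundy values for stack A (subtraction set {3, 6}):
g(0) = mex{} = 0
g(1) = mex{} = 0
g(2) = mex{} = 0
g(3) = mex{0} = 1
g(4) = mex{0} = 1
g(5) = mex{0} = 1
g(6) = mex{0,1} = 2
g(7) = mex{0,1} = 2
g(8) = mex{0,1} = 2
g(9) = mex{1,2} = 0
g(10) = mex{1,2} = 0
g(11) = mex{1,2} = 0
So g(11) = 0.
Stack B is a plain Nim stack of size 14, so its Grundy value is 14.
The value of a disjunctive sum is the nim-sum of the parts.
Combined value = 0 ⊕ 14 = 14.

14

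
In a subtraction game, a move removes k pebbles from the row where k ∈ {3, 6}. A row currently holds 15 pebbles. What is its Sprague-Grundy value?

2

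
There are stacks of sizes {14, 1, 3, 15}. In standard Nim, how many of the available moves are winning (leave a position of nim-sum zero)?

3

Compute the nim-sum pairwise:
14 ⊕ 1 = 15
15 ⊕ 3 = 12
12 ⊕ 15 = 3
The overall nim-sum is X = 3. A stack of size p has a winning move iff p XOR X < p (reduce it to p XOR X).
  14: 14 XOR 3 = 13 < 14 — winning move (to 13).
  1: 1 XOR 3 = 2 ≥ 1 — no move.
  3: 3 XOR 3 = 0 < 3 — winning move (to 0).
  15: 15 XOR 3 = 12 < 15 — winning move (to 12).
That gives 3 winning moves.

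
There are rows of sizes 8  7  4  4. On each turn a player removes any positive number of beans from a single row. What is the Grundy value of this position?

15

Bitwise XOR of the heap sizes:
  1000  (8)
  0111  (7)
  0100  (4)
  0100  (4)
  ----
  1111  (15)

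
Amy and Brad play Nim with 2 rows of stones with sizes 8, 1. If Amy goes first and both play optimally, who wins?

In binary:
  1000  (8)
  0001  (1)
  ----
  1001  (9)
The nim-sum is 9 ≠ 0, so this is an N-position: the player to move can win; Amy has a winning move.

Amy wins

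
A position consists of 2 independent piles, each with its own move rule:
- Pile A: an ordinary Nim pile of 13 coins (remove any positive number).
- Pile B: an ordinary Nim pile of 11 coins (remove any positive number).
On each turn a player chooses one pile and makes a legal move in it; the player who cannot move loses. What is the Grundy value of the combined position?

6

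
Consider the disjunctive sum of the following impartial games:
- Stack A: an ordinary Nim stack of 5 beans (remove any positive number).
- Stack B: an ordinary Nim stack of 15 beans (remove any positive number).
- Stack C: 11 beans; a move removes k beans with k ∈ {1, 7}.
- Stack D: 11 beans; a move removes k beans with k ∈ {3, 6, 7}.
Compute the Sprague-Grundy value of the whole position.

11

Stack A is a plain Nim stack of size 5, so its Grundy value is 5.
Stack B is a plain Nim stack of size 15, so its Grundy value is 15.
For stack C, compute g(0), g(1), … with moves {1, 7}:
k:     0  1  2  3  4  5  6  7  8  9 10 11
g(k):  0  1  0  1  0  1  0  1  0  1  0  1
So g(11) = 1.
Grundy values for stack D (subtraction set {3, 6, 7}):
k:     0  1  2  3  4  5  6  7  8  9 10 11
g(k):  0  0  0  1  1  1  2  2  2  3  0  0
So g(11) = 0.
By the Sprague-Grundy theorem, the Grundy value of a sum of independent games is the XOR of the component values.
Combined value = 5 XOR 15 XOR 1 XOR 0 = 11.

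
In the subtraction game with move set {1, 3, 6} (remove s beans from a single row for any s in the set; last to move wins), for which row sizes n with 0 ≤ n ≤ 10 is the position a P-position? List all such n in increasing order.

0, 2, 4, 9

Grundy values for subtraction set {1, 3, 6}:
g(0) = mex{} = 0
g(1) = mex{0} = 1
g(2) = mex{1} = 0
g(3) = mex{0} = 1
g(4) = mex{1} = 0
g(5) = mex{0} = 1
g(6) = mex{0,1} = 2
g(7) = mex{0,1,2} = 3
g(8) = mex{0,1,3} = 2
g(9) = mex{1,2} = 0
g(10) = mex{0,3} = 1
The P-positions (g = 0) in 0..10 are 0, 2, 4, 9.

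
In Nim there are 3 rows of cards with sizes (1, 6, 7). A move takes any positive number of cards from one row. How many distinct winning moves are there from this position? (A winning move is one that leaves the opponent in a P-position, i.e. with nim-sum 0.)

0

Bitwise XOR of the heap sizes:
  001  (1)
  110  (6)
  111  (7)
  ---
  000  (0)
The nim-sum is already 0, so every move leaves a nonzero nim-sum — there are no winning moves.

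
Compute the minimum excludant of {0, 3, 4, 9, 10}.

1

0 is in the set but 1 is not, so the mex is 1.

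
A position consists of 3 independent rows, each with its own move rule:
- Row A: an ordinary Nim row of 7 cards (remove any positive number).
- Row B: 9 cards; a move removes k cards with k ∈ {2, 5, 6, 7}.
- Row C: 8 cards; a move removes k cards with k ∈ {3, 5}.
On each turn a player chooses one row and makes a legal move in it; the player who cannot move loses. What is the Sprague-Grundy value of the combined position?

Row A is a plain Nim row of size 7, so its Grundy value is 7.
Build the Grundy sequence for row B with g(k) = mex{g(k−s) : s ∈ {2, 5, 6, 7}, s ≤ k}:
g(0) = mex{} = 0
g(1) = mex{} = 0
g(2) = mex{0} = 1
g(3) = mex{0} = 1
g(4) = mex{1} = 0
g(5) = mex{0,1} = 2
g(6) = mex{0} = 1
g(7) = mex{0,1,2} = 3
g(8) = mex{0,1} = 2
g(9) = mex{0,1,3} = 2
So g(9) = 2.
Grundy values for row C (subtraction set {3, 5}):
k:     0  1  2  3  4  5  6  7  8
g(k):  0  0  0  1  1  1  2  2  0
So g(8) = 0.
By the Sprague-Grundy theorem, the Grundy value of a sum of independent games is the XOR of the component values.
Combined value = 7 ⊕ 2 ⊕ 0 = 5.

5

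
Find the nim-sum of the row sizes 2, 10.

8

Nim-sum: 2 ^ 10 = 8.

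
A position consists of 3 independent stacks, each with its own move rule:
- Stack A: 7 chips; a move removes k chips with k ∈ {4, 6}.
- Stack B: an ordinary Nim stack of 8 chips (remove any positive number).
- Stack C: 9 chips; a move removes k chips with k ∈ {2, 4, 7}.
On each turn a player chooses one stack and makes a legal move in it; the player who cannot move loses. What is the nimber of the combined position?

9

Grundy values for stack A (subtraction set {4, 6}):
g(0) = mex{} = 0
g(1) = mex{} = 0
g(2) = mex{} = 0
g(3) = mex{} = 0
g(4) = mex{0} = 1
g(5) = mex{0} = 1
g(6) = mex{0} = 1
g(7) = mex{0} = 1
So g(7) = 1.
Stack B is a plain Nim stack of size 8, so its Grundy value is 8.
Grundy values for stack C (subtraction set {2, 4, 7}):
k:     0  1  2  3  4  5  6  7  8  9
g(k):  0  0  1  1  2  2  0  3  1  0
So g(9) = 0.
By the Sprague-Grundy theorem, the Grundy value of a sum of independent games is the XOR of the component values.
Combined value = 1 ⊕ 8 ⊕ 0 = 9.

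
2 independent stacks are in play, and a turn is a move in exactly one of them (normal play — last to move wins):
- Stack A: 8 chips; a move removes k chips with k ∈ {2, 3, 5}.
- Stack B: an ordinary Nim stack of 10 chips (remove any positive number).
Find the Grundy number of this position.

10

Grundy values for stack A (subtraction set {2, 3, 5}):
k:     0  1  2  3  4  5  6  7  8
g(k):  0  0  1  1  2  2  3  0  0
So g(8) = 0.
Stack B is a plain Nim stack of size 10, so its Grundy value is 10.
By the Sprague-Grundy theorem, the Grundy value of a sum of independent games is the XOR of the component values.
Combined value = 0 ⊕ 10 = 10.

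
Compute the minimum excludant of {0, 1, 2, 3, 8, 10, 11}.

The values 0, 1, 2, 3 are all present; 4 is the first non-negative integer missing from the set.

4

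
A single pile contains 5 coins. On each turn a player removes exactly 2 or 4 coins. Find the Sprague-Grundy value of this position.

2

Grundy values for subtraction set {2, 4}:
g(0) = mex{} = 0
g(1) = mex{} = 0
g(2) = mex{0} = 1
g(3) = mex{0} = 1
g(4) = mex{0,1} = 2
g(5) = mex{0,1} = 2
So g(5) = 2.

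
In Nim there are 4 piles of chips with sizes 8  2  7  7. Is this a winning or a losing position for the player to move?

Nim-sum: 8 ^ 2 ^ 7 ^ 7 = 10.
The nim-sum is 10 ≠ 0, so this is an N-position: the player to move can win.

Winning position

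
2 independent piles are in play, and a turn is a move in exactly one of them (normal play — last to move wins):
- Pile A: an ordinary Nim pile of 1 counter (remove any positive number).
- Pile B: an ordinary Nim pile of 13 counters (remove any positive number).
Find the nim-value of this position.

Pile A is a plain Nim pile of size 1, so its Grundy value is 1.
Pile B is a plain Nim pile of size 13, so its Grundy value is 13.
By the Sprague-Grundy theorem, the Grundy value of a sum of independent games is the XOR of the component values.
Combined value = 1 ⊕ 13 = 12.

12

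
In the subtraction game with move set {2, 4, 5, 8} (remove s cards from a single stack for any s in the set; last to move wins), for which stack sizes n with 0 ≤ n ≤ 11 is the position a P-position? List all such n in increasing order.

0, 1, 7, 10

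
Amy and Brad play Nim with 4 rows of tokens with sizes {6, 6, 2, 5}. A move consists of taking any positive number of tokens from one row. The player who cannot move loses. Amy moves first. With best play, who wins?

Amy wins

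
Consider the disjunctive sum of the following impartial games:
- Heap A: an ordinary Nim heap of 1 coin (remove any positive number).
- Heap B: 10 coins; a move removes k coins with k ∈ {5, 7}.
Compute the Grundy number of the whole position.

3

Heap A is a plain Nim heap of size 1, so its Grundy value is 1.
For heap B, compute g(0), g(1), … with moves {5, 7}:
g(0) = mex{} = 0
g(1) = mex{} = 0
g(2) = mex{} = 0
g(3) = mex{} = 0
g(4) = mex{} = 0
g(5) = mex{0} = 1
g(6) = mex{0} = 1
g(7) = mex{0} = 1
g(8) = mex{0} = 1
g(9) = mex{0} = 1
g(10) = mex{0,1} = 2
So g(10) = 2.
By the Sprague-Grundy theorem, the Grundy value of a sum of independent games is the XOR of the component values.
Combined value = 1 XOR 2 = 3.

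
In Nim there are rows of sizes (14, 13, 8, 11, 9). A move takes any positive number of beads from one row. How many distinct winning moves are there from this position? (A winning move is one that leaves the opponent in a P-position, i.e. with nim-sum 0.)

Compute the nim-sum pairwise:
14 ⊕ 13 = 3
3 ⊕ 8 = 11
11 ⊕ 11 = 0
0 ⊕ 9 = 9
The overall nim-sum is X = 9. A row of size p has a winning move iff p XOR X < p (reduce it to p XOR X).
  14: 14 XOR 9 = 7 < 14 — winning move (to 7).
  13: 13 XOR 9 = 4 < 13 — winning move (to 4).
  8: 8 XOR 9 = 1 < 8 — winning move (to 1).
  11: 11 XOR 9 = 2 < 11 — winning move (to 2).
  9: 9 XOR 9 = 0 < 9 — winning move (to 0).
That gives 5 winning moves.

5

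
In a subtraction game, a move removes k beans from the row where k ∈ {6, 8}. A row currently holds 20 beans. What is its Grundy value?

1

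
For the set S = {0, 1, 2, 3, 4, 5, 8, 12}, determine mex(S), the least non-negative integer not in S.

6

The values 0, 1, 2, 3, 4, 5 are all present; 6 is the first non-negative integer missing from the set.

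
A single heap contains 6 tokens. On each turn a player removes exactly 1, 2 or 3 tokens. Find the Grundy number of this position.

Build the Grundy sequence with g(k) = mex{g(k−s) : s ∈ {1, 2, 3}, s ≤ k}:
k:     0  1  2  3  4  5  6
g(k):  0  1  2  3  0  1  2
So g(6) = 2.

2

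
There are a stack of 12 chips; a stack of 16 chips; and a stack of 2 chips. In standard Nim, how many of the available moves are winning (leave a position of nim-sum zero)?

1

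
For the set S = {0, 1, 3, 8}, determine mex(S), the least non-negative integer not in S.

2

The values 0, 1 are all present; 2 is the first non-negative integer missing from the set.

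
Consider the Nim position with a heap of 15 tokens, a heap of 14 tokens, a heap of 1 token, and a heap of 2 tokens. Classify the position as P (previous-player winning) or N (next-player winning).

Nim-sum: 15 XOR 14 XOR 1 XOR 2 = 2.
The nim-sum is 2 ≠ 0, so this is an N-position: the player to move can win.

N-position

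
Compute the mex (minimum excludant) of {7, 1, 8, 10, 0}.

The values 0, 1 are all present; 2 is the first non-negative integer missing from the set.

2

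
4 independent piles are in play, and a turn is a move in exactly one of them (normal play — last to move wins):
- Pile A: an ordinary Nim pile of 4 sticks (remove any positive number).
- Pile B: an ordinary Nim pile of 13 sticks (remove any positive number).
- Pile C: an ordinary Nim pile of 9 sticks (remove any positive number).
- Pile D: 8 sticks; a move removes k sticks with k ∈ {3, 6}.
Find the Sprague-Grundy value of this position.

Pile A is a plain Nim pile of size 4, so its Grundy value is 4.
Pile B is a plain Nim pile of size 13, so its Grundy value is 13.
Pile C is a plain Nim pile of size 9, so its Grundy value is 9.
For pile D, compute g(0), g(1), … with moves {3, 6}:
g(0) = mex{} = 0
g(1) = mex{} = 0
g(2) = mex{} = 0
g(3) = mex{0} = 1
g(4) = mex{0} = 1
g(5) = mex{0} = 1
g(6) = mex{0,1} = 2
g(7) = mex{0,1} = 2
g(8) = mex{0,1} = 2
So g(8) = 2.
By the Sprague-Grundy theorem, the Grundy value of a sum of independent games is the XOR of the component values.
Combined value = 4 XOR 13 XOR 9 XOR 2 = 2.

2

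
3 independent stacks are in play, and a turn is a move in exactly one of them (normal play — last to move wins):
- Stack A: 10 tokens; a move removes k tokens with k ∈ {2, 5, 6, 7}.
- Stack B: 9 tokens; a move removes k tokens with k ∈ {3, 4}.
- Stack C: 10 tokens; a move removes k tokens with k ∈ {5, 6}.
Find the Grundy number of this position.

1

For stack A, compute g(0), g(1), … with moves {2, 5, 6, 7}:
g(0) = mex{} = 0
g(1) = mex{} = 0
g(2) = mex{0} = 1
g(3) = mex{0} = 1
g(4) = mex{1} = 0
g(5) = mex{0,1} = 2
g(6) = mex{0} = 1
g(7) = mex{0,1,2} = 3
g(8) = mex{0,1} = 2
g(9) = mex{0,1,3} = 2
g(10) = mex{0,1,2} = 3
So g(10) = 3.
For stack B, compute g(0), g(1), … with moves {3, 4}:
k:     0  1  2  3  4  5  6  7  8  9
g(k):  0  0  0  1  1  1  2  0  0  0
So g(9) = 0.
Build the Grundy sequence for stack C with g(k) = mex{g(k−s) : s ∈ {5, 6}, s ≤ k}:
g(0) = mex{} = 0
g(1) = mex{} = 0
g(2) = mex{} = 0
g(3) = mex{} = 0
g(4) = mex{} = 0
g(5) = mex{0} = 1
g(6) = mex{0} = 1
g(7) = mex{0} = 1
g(8) = mex{0} = 1
g(9) = mex{0} = 1
g(10) = mex{0,1} = 2
So g(10) = 2.
By the Sprague-Grundy theorem, the Grundy value of a sum of independent games is the XOR of the component values.
Combined value = 3 ⊕ 0 ⊕ 2 = 1.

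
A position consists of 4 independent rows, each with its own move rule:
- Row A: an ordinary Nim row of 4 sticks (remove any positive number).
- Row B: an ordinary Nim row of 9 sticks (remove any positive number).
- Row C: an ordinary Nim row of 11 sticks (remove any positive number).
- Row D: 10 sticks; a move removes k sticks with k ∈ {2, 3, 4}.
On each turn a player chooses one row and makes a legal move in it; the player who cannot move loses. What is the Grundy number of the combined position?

4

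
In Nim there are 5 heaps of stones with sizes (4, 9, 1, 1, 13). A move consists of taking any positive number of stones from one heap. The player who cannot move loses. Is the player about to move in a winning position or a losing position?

Compute the nim-sum pairwise:
4 XOR 9 = 13
13 XOR 1 = 12
12 XOR 1 = 13
13 XOR 13 = 0
The nim-sum is 0, so this is a P-position: the player to move is in a losing position under optimal play.

Losing position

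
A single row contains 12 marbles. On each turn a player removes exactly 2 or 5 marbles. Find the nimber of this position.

Build the Grundy sequence with g(k) = mex{g(k−s) : s ∈ {2, 5}, s ≤ k}:
k:     0  1  2  3  4  5  6  7  8  9 10 11 12
g(k):  0  0  1  1  0  2  1  0  0  1  1  0  2
So g(12) = 2.

2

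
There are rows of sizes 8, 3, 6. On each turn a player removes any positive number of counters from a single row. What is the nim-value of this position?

13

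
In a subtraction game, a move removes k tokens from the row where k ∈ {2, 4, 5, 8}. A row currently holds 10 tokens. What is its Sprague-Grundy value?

Compute g(0), g(1), … for moves {2, 4, 5, 8}:
k:     0  1  2  3  4  5  6  7  8  9 10
g(k):  0  0  1  1  2  2  3  0  4  1  0
So g(10) = 0.

0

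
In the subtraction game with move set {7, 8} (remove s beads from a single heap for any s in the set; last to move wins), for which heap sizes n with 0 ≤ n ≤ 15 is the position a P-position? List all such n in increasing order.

Compute g(0), g(1), … for moves {7, 8}:
k:     0  1  2  3  4  5  6  7  8  9 10 11 12 13 14 15
g(k):  0  0  0  0  0  0  0  1  1  1  1  1  1  1  2  0
The P-positions (g = 0) in 0..15 are 0, 1, 2, 3, 4, 5, 6, 15.

0, 1, 2, 3, 4, 5, 6, 15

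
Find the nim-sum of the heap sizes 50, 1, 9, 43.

Nim-sum: 50 XOR 1 XOR 9 XOR 43 = 17.

17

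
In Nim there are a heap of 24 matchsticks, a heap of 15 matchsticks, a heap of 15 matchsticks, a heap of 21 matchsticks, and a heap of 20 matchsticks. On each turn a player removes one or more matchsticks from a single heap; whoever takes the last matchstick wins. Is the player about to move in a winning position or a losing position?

Winning position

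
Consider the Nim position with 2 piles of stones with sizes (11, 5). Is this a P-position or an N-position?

N-position

Nim-sum: 11 ⊕ 5 = 14.
The nim-sum is 14 ≠ 0, so this is an N-position: the player to move can win.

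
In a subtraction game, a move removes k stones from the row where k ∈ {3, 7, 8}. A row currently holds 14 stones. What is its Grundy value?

1

Build the Grundy sequence with g(k) = mex{g(k−s) : s ∈ {3, 7, 8}, s ≤ k}:
k:     0  1  2  3  4  5  6  7  8  9 10 11 12 13 14
g(k):  0  0  0  1  1  1  0  2  2  1  3  0  0  2  1
So g(14) = 1.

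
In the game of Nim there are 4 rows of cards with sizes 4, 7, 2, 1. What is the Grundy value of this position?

Compute the nim-sum pairwise:
4 ^ 7 = 3
3 ^ 2 = 1
1 ^ 1 = 0

0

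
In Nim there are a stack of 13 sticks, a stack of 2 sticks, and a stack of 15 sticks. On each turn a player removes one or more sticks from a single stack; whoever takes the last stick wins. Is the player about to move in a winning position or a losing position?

Losing position

Write each in binary and XOR column by column:
  1101  (13)
  0010  (2)
  1111  (15)
  ----
  0000  (0)
The nim-sum is 0, so this is a P-position: the player to move is in a losing position under optimal play.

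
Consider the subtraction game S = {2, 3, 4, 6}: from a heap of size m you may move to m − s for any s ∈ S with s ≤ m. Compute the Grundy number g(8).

0

Compute g(0), g(1), … for moves {2, 3, 4, 6}:
g(0) = mex{} = 0
g(1) = mex{} = 0
g(2) = mex{0} = 1
g(3) = mex{0} = 1
g(4) = mex{0,1} = 2
g(5) = mex{0,1} = 2
g(6) = mex{0,1,2} = 3
g(7) = mex{0,1,2} = 3
g(8) = mex{1,2,3} = 0
So g(8) = 0.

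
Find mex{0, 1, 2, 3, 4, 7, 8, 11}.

5

The values 0, 1, 2, 3, 4 are all present; 5 is the first non-negative integer missing from the set.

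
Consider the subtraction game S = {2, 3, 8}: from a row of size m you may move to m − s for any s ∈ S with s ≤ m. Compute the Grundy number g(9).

2

Grundy values for subtraction set {2, 3, 8}:
k:     0  1  2  3  4  5  6  7  8  9
g(k):  0  0  1  1  2  0  0  1  1  2
So g(9) = 2.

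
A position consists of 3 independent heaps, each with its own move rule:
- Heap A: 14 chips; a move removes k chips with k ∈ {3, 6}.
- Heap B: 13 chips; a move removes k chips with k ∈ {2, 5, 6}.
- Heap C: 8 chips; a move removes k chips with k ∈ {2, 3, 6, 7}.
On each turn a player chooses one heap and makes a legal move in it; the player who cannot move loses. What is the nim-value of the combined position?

Grundy values for heap A (subtraction set {3, 6}):
k:     0  1  2  3  4  5  6  7  8  9 10 11 12 13 14
g(k):  0  0  0  1  1  1  2  2  2  0  0  0  1  1  1
So g(14) = 1.
Build the Grundy sequence for heap B with g(k) = mex{g(k−s) : s ∈ {2, 5, 6}, s ≤ k}:
g(0) = mex{} = 0
g(1) = mex{} = 0
g(2) = mex{0} = 1
g(3) = mex{0} = 1
g(4) = mex{1} = 0
g(5) = mex{0,1} = 2
g(6) = mex{0} = 1
g(7) = mex{0,1,2} = 3
g(8) = mex{1} = 0
g(9) = mex{0,1,3} = 2
g(10) = mex{0,2} = 1
g(11) = mex{1,2} = 0
g(12) = mex{1,3} = 0
g(13) = mex{0,3} = 1
So g(13) = 1.
For heap C, compute g(0), g(1), … with moves {2, 3, 6, 7}:
g(0) = mex{} = 0
g(1) = mex{} = 0
g(2) = mex{0} = 1
g(3) = mex{0} = 1
g(4) = mex{0,1} = 2
g(5) = mex{1} = 0
g(6) = mex{0,1,2} = 3
g(7) = mex{0,2} = 1
g(8) = mex{0,1,3} = 2
So g(8) = 2.
The value of a disjunctive sum is the nim-sum of the parts.
Combined value = 1 ⊕ 1 ⊕ 2 = 2.

2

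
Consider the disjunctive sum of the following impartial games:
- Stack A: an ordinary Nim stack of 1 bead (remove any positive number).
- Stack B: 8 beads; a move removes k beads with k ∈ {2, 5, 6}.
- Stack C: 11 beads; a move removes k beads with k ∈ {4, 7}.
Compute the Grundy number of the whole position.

1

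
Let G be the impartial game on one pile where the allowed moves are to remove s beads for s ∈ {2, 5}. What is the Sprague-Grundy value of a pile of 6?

1

Build the Grundy sequence with g(k) = mex{g(k−s) : s ∈ {2, 5}, s ≤ k}:
g(0) = mex{} = 0
g(1) = mex{} = 0
g(2) = mex{0} = 1
g(3) = mex{0} = 1
g(4) = mex{1} = 0
g(5) = mex{0,1} = 2
g(6) = mex{0} = 1
So g(6) = 1.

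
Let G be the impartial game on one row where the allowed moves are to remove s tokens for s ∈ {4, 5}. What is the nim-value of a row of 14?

Grundy values for subtraction set {4, 5}:
g(0) = mex{} = 0
g(1) = mex{} = 0
g(2) = mex{} = 0
g(3) = mex{} = 0
g(4) = mex{0} = 1
g(5) = mex{0} = 1
g(6) = mex{0} = 1
g(7) = mex{0} = 1
g(8) = mex{0,1} = 2
g(9) = mex{1} = 0
g(10) = mex{1} = 0
g(11) = mex{1} = 0
g(12) = mex{1,2} = 0
g(13) = mex{0,2} = 1
g(14) = mex{0} = 1
So g(14) = 1.

1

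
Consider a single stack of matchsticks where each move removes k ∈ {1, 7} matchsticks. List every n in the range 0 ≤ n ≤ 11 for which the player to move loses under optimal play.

0, 2, 4, 6, 8, 10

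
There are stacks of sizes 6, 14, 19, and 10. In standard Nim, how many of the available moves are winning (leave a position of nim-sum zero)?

In binary:
  00110  (6)
  01110  (14)
  10011  (19)
  01010  (10)
  -----
  10001  (17)
The overall nim-sum is X = 17. A stack of size p has a winning move iff p XOR X < p (reduce it to p XOR X).
  6: 6 XOR 17 = 23 ≥ 6 — no move.
  14: 14 XOR 17 = 31 ≥ 14 — no move.
  19: 19 XOR 17 = 2 < 19 — winning move (to 2).
  10: 10 XOR 17 = 27 ≥ 10 — no move.
That gives 1 winning move.

1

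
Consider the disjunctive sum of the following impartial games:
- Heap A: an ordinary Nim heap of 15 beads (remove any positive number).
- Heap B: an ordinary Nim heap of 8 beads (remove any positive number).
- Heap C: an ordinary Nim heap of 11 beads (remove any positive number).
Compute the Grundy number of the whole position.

Heap A is a plain Nim heap of size 15, so its Grundy value is 15.
Heap B is a plain Nim heap of size 8, so its Grundy value is 8.
Heap C is a plain Nim heap of size 11, so its Grundy value is 11.
The value of a disjunctive sum is the nim-sum of the parts.
Combined value = 15 ⊕ 8 ⊕ 11 = 12.

12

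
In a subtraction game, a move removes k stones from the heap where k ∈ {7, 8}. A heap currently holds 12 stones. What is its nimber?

1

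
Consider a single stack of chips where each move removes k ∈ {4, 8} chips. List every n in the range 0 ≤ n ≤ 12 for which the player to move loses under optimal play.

0, 1, 2, 3, 12

Build the Grundy sequence with g(k) = mex{g(k−s) : s ∈ {4, 8}, s ≤ k}:
k:     0  1  2  3  4  5  6  7  8  9 10 11 12
g(k):  0  0  0  0  1  1  1  1  2  2  2  2  0
The P-positions (g = 0) in 0..12 are 0, 1, 2, 3, 12.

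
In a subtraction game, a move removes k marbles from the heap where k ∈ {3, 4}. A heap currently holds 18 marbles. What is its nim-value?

1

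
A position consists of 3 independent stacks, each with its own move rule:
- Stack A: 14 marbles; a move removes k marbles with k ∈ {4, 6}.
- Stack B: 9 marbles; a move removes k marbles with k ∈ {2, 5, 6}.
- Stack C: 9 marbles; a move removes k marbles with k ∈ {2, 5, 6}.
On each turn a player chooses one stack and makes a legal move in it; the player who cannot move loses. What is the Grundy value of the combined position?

1

Build the Grundy sequence for stack A with g(k) = mex{g(k−s) : s ∈ {4, 6}, s ≤ k}:
k:     0  1  2  3  4  5  6  7  8  9 10 11 12 13 14
g(k):  0  0  0  0  1  1  1  1  2  2  0  0  0  0  1
So g(14) = 1.
Grundy values for stack B (subtraction set {2, 5, 6}):
k:     0  1  2  3  4  5  6  7  8  9
g(k):  0  0  1  1  0  2  1  3  0  2
So g(9) = 2.
Grundy values for stack C (subtraction set {2, 5, 6}):
k:     0  1  2  3  4  5  6  7  8  9
g(k):  0  0  1  1  0  2  1  3  0  2
So g(9) = 2.
By the Sprague-Grundy theorem, the Grundy value of a sum of independent games is the XOR of the component values.
Combined value = 1 ⊕ 2 ⊕ 2 = 1.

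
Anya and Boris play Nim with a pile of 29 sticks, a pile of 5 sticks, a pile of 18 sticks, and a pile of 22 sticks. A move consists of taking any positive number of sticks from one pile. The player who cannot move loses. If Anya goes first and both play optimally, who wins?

Anya wins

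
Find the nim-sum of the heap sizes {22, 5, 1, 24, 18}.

24

Nim-sum: 22 ⊕ 5 ⊕ 1 ⊕ 24 ⊕ 18 = 24.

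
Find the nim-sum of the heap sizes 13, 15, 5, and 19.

20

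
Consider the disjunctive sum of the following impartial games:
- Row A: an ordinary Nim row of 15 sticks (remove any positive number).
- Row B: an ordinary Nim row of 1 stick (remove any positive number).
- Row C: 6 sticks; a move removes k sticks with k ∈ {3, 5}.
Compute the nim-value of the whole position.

Row A is a plain Nim row of size 15, so its Grundy value is 15.
Row B is a plain Nim row of size 1, so its Grundy value is 1.
Build the Grundy sequence for row C with g(k) = mex{g(k−s) : s ∈ {3, 5}, s ≤ k}:
k:     0  1  2  3  4  5  6
g(k):  0  0  0  1  1  1  2
So g(6) = 2.
By the Sprague-Grundy theorem, the Grundy value of a sum of independent games is the XOR of the component values.
Combined value = 15 XOR 1 XOR 2 = 12.

12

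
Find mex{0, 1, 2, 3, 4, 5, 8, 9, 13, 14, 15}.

6

The values 0, 1, 2, 3, 4, 5 are all present; 6 is the first non-negative integer missing from the set.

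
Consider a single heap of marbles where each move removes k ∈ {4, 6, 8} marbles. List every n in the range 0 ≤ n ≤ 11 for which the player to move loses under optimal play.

Build the Grundy sequence with g(k) = mex{g(k−s) : s ∈ {4, 6, 8}, s ≤ k}:
g(0) = mex{} = 0
g(1) = mex{} = 0
g(2) = mex{} = 0
g(3) = mex{} = 0
g(4) = mex{0} = 1
g(5) = mex{0} = 1
g(6) = mex{0} = 1
g(7) = mex{0} = 1
g(8) = mex{0,1} = 2
g(9) = mex{0,1} = 2
g(10) = mex{0,1} = 2
g(11) = mex{0,1} = 2
The P-positions (g = 0) in 0..11 are 0, 1, 2, 3.

0, 1, 2, 3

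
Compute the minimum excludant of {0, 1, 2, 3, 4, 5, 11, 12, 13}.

The values 0, 1, 2, 3, 4, 5 are all present; 6 is the first non-negative integer missing from the set.

6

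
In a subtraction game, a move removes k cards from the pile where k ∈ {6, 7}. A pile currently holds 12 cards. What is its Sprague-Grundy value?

Grundy values for subtraction set {6, 7}:
k:     0  1  2  3  4  5  6  7  8  9 10 11 12
g(k):  0  0  0  0  0  0  1  1  1  1  1  1  2
So g(12) = 2.

2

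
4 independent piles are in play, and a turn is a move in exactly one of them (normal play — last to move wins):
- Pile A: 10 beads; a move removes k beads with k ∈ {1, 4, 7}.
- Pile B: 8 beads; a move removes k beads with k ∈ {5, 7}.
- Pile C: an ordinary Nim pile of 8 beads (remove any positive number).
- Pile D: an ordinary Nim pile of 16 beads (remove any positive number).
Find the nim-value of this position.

For pile A, compute g(0), g(1), … with moves {1, 4, 7}:
g(0) = mex{} = 0
g(1) = mex{0} = 1
g(2) = mex{1} = 0
g(3) = mex{0} = 1
g(4) = mex{0,1} = 2
g(5) = mex{1,2} = 0
g(6) = mex{0} = 1
g(7) = mex{0,1} = 2
g(8) = mex{1,2} = 0
g(9) = mex{0} = 1
g(10) = mex{1} = 0
So g(10) = 0.
Build the Grundy sequence for pile B with g(k) = mex{g(k−s) : s ∈ {5, 7}, s ≤ k}:
g(0) = mex{} = 0
g(1) = mex{} = 0
g(2) = mex{} = 0
g(3) = mex{} = 0
g(4) = mex{} = 0
g(5) = mex{0} = 1
g(6) = mex{0} = 1
g(7) = mex{0} = 1
g(8) = mex{0} = 1
So g(8) = 1.
Pile C is a plain Nim pile of size 8, so its Grundy value is 8.
Pile D is a plain Nim pile of size 16, so its Grundy value is 16.
By the Sprague-Grundy theorem, the Grundy value of a sum of independent games is the XOR of the component values.
Combined value = 0 ⊕ 1 ⊕ 8 ⊕ 16 = 25.

25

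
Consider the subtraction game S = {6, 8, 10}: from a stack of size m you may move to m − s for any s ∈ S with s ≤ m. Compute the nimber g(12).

2

Build the Grundy sequence with g(k) = mex{g(k−s) : s ∈ {6, 8, 10}, s ≤ k}:
k:     0  1  2  3  4  5  6  7  8  9 10 11 12
g(k):  0  0  0  0  0  0  1  1  1  1  1  1  2
So g(12) = 2.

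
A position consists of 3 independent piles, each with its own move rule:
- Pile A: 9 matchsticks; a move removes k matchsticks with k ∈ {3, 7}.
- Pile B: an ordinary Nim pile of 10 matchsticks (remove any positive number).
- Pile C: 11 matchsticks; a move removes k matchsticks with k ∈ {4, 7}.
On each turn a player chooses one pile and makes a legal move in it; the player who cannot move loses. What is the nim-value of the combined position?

11

Build the Grundy sequence for pile A with g(k) = mex{g(k−s) : s ∈ {3, 7}, s ≤ k}:
g(0) = mex{} = 0
g(1) = mex{} = 0
g(2) = mex{} = 0
g(3) = mex{0} = 1
g(4) = mex{0} = 1
g(5) = mex{0} = 1
g(6) = mex{1} = 0
g(7) = mex{0,1} = 2
g(8) = mex{0,1} = 2
g(9) = mex{0} = 1
So g(9) = 1.
Pile B is a plain Nim pile of size 10, so its Grundy value is 10.
Grundy values for pile C (subtraction set {4, 7}):
g(0) = mex{} = 0
g(1) = mex{} = 0
g(2) = mex{} = 0
g(3) = mex{} = 0
g(4) = mex{0} = 1
g(5) = mex{0} = 1
g(6) = mex{0} = 1
g(7) = mex{0} = 1
g(8) = mex{0,1} = 2
g(9) = mex{0,1} = 2
g(10) = mex{0,1} = 2
g(11) = mex{1} = 0
So g(11) = 0.
The value of a disjunctive sum is the nim-sum of the parts.
Combined value = 1 ⊕ 10 ⊕ 0 = 11.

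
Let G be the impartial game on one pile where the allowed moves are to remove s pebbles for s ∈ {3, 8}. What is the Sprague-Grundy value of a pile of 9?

1

Build the Grundy sequence with g(k) = mex{g(k−s) : s ∈ {3, 8}, s ≤ k}:
k:     0  1  2  3  4  5  6  7  8  9
g(k):  0  0  0  1  1  1  0  0  2  1
So g(9) = 1.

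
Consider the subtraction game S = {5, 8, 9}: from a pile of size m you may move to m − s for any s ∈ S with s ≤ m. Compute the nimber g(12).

2

Grundy values for subtraction set {5, 8, 9}:
k:     0  1  2  3  4  5  6  7  8  9 10 11 12
g(k):  0  0  0  0  0  1  1  1  1  1  2  2  2
So g(12) = 2.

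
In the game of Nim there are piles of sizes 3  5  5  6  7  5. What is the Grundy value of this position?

7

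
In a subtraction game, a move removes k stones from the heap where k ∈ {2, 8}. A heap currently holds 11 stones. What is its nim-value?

0

Grundy values for subtraction set {2, 8}:
g(0) = mex{} = 0
g(1) = mex{} = 0
g(2) = mex{0} = 1
g(3) = mex{0} = 1
g(4) = mex{1} = 0
g(5) = mex{1} = 0
g(6) = mex{0} = 1
g(7) = mex{0} = 1
g(8) = mex{0,1} = 2
g(9) = mex{0,1} = 2
g(10) = mex{1,2} = 0
g(11) = mex{1,2} = 0
So g(11) = 0.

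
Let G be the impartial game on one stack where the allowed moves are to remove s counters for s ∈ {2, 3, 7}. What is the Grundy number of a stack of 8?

Build the Grundy sequence with g(k) = mex{g(k−s) : s ∈ {2, 3, 7}, s ≤ k}:
k:     0  1  2  3  4  5  6  7  8
g(k):  0  0  1  1  2  0  0  1  1
So g(8) = 1.

1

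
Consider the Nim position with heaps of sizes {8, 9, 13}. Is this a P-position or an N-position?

N-position

In binary:
  1000  (8)
  1001  (9)
  1101  (13)
  ----
  1100  (12)
The nim-sum is 12 ≠ 0, so this is an N-position: the player to move can win.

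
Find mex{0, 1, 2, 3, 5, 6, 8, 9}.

4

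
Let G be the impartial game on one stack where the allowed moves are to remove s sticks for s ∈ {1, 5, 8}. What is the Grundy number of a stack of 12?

2

Build the Grundy sequence with g(k) = mex{g(k−s) : s ∈ {1, 5, 8}, s ≤ k}:
g(0) = mex{} = 0
g(1) = mex{0} = 1
g(2) = mex{1} = 0
g(3) = mex{0} = 1
g(4) = mex{1} = 0
g(5) = mex{0} = 1
g(6) = mex{1} = 0
g(7) = mex{0} = 1
g(8) = mex{0,1} = 2
g(9) = mex{0,1,2} = 3
g(10) = mex{0,1,3} = 2
g(11) = mex{0,1,2} = 3
g(12) = mex{0,1,3} = 2
So g(12) = 2.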